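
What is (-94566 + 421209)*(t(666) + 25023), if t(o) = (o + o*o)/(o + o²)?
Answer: 8173914432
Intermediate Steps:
t(o) = 1 (t(o) = (o + o²)/(o + o²) = 1)
(-94566 + 421209)*(t(666) + 25023) = (-94566 + 421209)*(1 + 25023) = 326643*25024 = 8173914432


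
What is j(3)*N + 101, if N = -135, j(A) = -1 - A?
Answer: 641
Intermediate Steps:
j(3)*N + 101 = (-1 - 1*3)*(-135) + 101 = (-1 - 3)*(-135) + 101 = -4*(-135) + 101 = 540 + 101 = 641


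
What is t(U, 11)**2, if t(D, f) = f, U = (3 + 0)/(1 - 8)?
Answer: 121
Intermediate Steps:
U = -3/7 (U = 3/(-7) = 3*(-1/7) = -3/7 ≈ -0.42857)
t(U, 11)**2 = 11**2 = 121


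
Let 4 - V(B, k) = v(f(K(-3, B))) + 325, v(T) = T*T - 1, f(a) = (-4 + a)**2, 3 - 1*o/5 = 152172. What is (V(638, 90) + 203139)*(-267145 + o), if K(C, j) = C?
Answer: -206027699820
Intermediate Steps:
o = -760845 (o = 15 - 5*152172 = 15 - 760860 = -760845)
v(T) = -1 + T**2 (v(T) = T**2 - 1 = -1 + T**2)
V(B, k) = -2721 (V(B, k) = 4 - ((-1 + ((-4 - 3)**2)**2) + 325) = 4 - ((-1 + ((-7)**2)**2) + 325) = 4 - ((-1 + 49**2) + 325) = 4 - ((-1 + 2401) + 325) = 4 - (2400 + 325) = 4 - 1*2725 = 4 - 2725 = -2721)
(V(638, 90) + 203139)*(-267145 + o) = (-2721 + 203139)*(-267145 - 760845) = 200418*(-1027990) = -206027699820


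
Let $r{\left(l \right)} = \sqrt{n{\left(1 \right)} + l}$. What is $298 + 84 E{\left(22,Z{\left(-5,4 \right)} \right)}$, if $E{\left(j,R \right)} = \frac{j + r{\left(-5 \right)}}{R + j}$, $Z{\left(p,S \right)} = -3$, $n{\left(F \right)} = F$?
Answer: $\frac{7510}{19} + \frac{168 i}{19} \approx 395.26 + 8.8421 i$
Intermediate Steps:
$r{\left(l \right)} = \sqrt{1 + l}$
$E{\left(j,R \right)} = \frac{j + 2 i}{R + j}$ ($E{\left(j,R \right)} = \frac{j + \sqrt{1 - 5}}{R + j} = \frac{j + \sqrt{-4}}{R + j} = \frac{j + 2 i}{R + j}$)
$298 + 84 E{\left(22,Z{\left(-5,4 \right)} \right)} = 298 + 84 \frac{22 + 2 i}{-3 + 22} = 298 + 84 \frac{22 + 2 i}{19} = 298 + 84 \left(\frac{22}{19} + \frac{2 i}{19}\right) = 298 + \left(\frac{1848}{19} + \frac{168 i}{19}\right) = \frac{7510}{19} + \frac{168 i}{19}$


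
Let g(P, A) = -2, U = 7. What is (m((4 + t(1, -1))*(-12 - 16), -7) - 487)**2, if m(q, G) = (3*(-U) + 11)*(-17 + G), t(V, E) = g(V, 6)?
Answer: 61009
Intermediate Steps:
t(V, E) = -2
m(q, G) = 170 - 10*G (m(q, G) = (3*(-1*7) + 11)*(-17 + G) = (3*(-7) + 11)*(-17 + G) = (-21 + 11)*(-17 + G) = -10*(-17 + G) = 170 - 10*G)
(m((4 + t(1, -1))*(-12 - 16), -7) - 487)**2 = ((170 - 10*(-7)) - 487)**2 = ((170 + 70) - 487)**2 = (240 - 487)**2 = (-247)**2 = 61009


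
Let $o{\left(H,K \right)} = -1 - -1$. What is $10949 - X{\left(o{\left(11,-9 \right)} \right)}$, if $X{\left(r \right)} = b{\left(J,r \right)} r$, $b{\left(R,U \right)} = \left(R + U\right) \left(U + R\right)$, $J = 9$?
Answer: $10949$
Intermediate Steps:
$b{\left(R,U \right)} = \left(R + U\right)^{2}$ ($b{\left(R,U \right)} = \left(R + U\right) \left(R + U\right) = \left(R + U\right)^{2}$)
$o{\left(H,K \right)} = 0$ ($o{\left(H,K \right)} = -1 + 1 = 0$)
$X{\left(r \right)} = r \left(9 + r\right)^{2}$ ($X{\left(r \right)} = \left(9 + r\right)^{2} r = r \left(9 + r\right)^{2}$)
$10949 - X{\left(o{\left(11,-9 \right)} \right)} = 10949 - 0 \left(9 + 0\right)^{2} = 10949 - 0 \cdot 9^{2} = 10949 - 0 \cdot 81 = 10949 - 0 = 10949 + 0 = 10949$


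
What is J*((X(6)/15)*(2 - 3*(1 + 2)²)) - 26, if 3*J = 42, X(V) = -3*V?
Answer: 394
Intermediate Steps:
J = 14 (J = (⅓)*42 = 14)
J*((X(6)/15)*(2 - 3*(1 + 2)²)) - 26 = 14*((-3*6/15)*(2 - 3*(1 + 2)²)) - 26 = 14*((-18*1/15)*(2 - 3*3²)) - 26 = 14*(-6*(2 - 3*9)/5) - 26 = 14*(-6*(2 - 27)/5) - 26 = 14*(-6/5*(-25)) - 26 = 14*30 - 26 = 420 - 26 = 394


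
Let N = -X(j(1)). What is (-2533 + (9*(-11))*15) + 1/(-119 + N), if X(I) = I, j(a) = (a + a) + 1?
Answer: -490197/122 ≈ -4018.0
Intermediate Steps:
j(a) = 1 + 2*a (j(a) = 2*a + 1 = 1 + 2*a)
N = -3 (N = -(1 + 2*1) = -(1 + 2) = -1*3 = -3)
(-2533 + (9*(-11))*15) + 1/(-119 + N) = (-2533 + (9*(-11))*15) + 1/(-119 - 3) = (-2533 - 99*15) + 1/(-122) = (-2533 - 1485) - 1/122 = -4018 - 1/122 = -490197/122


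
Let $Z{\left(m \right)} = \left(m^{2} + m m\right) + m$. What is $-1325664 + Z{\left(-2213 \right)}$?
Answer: $8466861$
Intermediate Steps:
$Z{\left(m \right)} = m + 2 m^{2}$ ($Z{\left(m \right)} = \left(m^{2} + m^{2}\right) + m = 2 m^{2} + m = m + 2 m^{2}$)
$-1325664 + Z{\left(-2213 \right)} = -1325664 - 2213 \left(1 + 2 \left(-2213\right)\right) = -1325664 - 2213 \left(1 - 4426\right) = -1325664 - -9792525 = -1325664 + 9792525 = 8466861$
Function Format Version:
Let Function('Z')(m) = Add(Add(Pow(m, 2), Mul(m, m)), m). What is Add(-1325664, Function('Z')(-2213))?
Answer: 8466861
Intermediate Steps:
Function('Z')(m) = Add(m, Mul(2, Pow(m, 2))) (Function('Z')(m) = Add(Add(Pow(m, 2), Pow(m, 2)), m) = Add(Mul(2, Pow(m, 2)), m) = Add(m, Mul(2, Pow(m, 2))))
Add(-1325664, Function('Z')(-2213)) = Add(-1325664, Mul(-2213, Add(1, Mul(2, -2213)))) = Add(-1325664, Mul(-2213, Add(1, -4426))) = Add(-1325664, Mul(-2213, -4425)) = Add(-1325664, 9792525) = 8466861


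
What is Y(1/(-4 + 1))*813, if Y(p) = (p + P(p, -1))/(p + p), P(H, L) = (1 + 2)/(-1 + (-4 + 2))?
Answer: 1626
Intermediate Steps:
P(H, L) = -1 (P(H, L) = 3/(-1 - 2) = 3/(-3) = 3*(-1/3) = -1)
Y(p) = (-1 + p)/(2*p) (Y(p) = (p - 1)/(p + p) = (-1 + p)/((2*p)) = (-1 + p)*(1/(2*p)) = (-1 + p)/(2*p))
Y(1/(-4 + 1))*813 = ((-1 + 1/(-4 + 1))/(2*(1/(-4 + 1))))*813 = ((-1 + 1/(-3))/(2*(1/(-3))))*813 = ((-1 - 1/3)/(2*(-1/3)))*813 = ((1/2)*(-3)*(-4/3))*813 = 2*813 = 1626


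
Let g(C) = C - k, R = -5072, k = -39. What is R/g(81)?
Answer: -634/15 ≈ -42.267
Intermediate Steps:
g(C) = 39 + C (g(C) = C - 1*(-39) = C + 39 = 39 + C)
R/g(81) = -5072/(39 + 81) = -5072/120 = -5072*1/120 = -634/15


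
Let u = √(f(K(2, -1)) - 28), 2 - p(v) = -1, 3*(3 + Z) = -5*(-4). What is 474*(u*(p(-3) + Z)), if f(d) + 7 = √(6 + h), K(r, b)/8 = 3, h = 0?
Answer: 3160*√(-35 + √6) ≈ 18029.0*I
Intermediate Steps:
K(r, b) = 24 (K(r, b) = 8*3 = 24)
Z = 11/3 (Z = -3 + (-5*(-4))/3 = -3 + (⅓)*20 = -3 + 20/3 = 11/3 ≈ 3.6667)
p(v) = 3 (p(v) = 2 - 1*(-1) = 2 + 1 = 3)
f(d) = -7 + √6 (f(d) = -7 + √(6 + 0) = -7 + √6)
u = √(-35 + √6) (u = √((-7 + √6) - 28) = √(-35 + √6) ≈ 5.7053*I)
474*(u*(p(-3) + Z)) = 474*(√(-35 + √6)*(3 + 11/3)) = 474*(√(-35 + √6)*(20/3)) = 474*(20*√(-35 + √6)/3) = 3160*√(-35 + √6)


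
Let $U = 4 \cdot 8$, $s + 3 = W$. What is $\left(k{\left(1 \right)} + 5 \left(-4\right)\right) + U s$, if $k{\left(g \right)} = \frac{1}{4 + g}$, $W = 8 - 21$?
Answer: $- \frac{2659}{5} \approx -531.8$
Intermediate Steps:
$W = -13$
$s = -16$ ($s = -3 - 13 = -16$)
$U = 32$
$\left(k{\left(1 \right)} + 5 \left(-4\right)\right) + U s = \left(\frac{1}{4 + 1} + 5 \left(-4\right)\right) + 32 \left(-16\right) = \left(\frac{1}{5} - 20\right) - 512 = - \frac{99}{5} - 512 = - \frac{2659}{5}$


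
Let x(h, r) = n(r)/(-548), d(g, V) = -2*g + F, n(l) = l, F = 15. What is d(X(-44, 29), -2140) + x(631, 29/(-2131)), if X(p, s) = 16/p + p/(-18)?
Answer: 1253039395/115611012 ≈ 10.838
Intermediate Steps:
X(p, s) = 16/p - p/18 (X(p, s) = 16/p + p*(-1/18) = 16/p - p/18)
d(g, V) = 15 - 2*g (d(g, V) = -2*g + 15 = 15 - 2*g)
x(h, r) = -r/548 (x(h, r) = r/(-548) = r*(-1/548) = -r/548)
d(X(-44, 29), -2140) + x(631, 29/(-2131)) = (15 - 2*(16/(-44) - 1/18*(-44))) - 29/(548*(-2131)) = (15 - 2*(16*(-1/44) + 22/9)) - 29*(-1)/(548*2131) = (15 - 2*(-4/11 + 22/9)) - 1/548*(-29/2131) = (15 - 2*206/99) + 29/1167788 = (15 - 412/99) + 29/1167788 = 1073/99 + 29/1167788 = 1253039395/115611012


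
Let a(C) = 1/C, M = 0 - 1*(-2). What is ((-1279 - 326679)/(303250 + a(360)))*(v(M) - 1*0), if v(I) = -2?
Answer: 236129760/109170001 ≈ 2.1630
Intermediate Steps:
M = 2 (M = 0 + 2 = 2)
((-1279 - 326679)/(303250 + a(360)))*(v(M) - 1*0) = ((-1279 - 326679)/(303250 + 1/360))*(-2 - 1*0) = (-327958/(303250 + 1/360))*(-2 + 0) = -327958/109170001/360*(-2) = -327958*360/109170001*(-2) = -118064880/109170001*(-2) = 236129760/109170001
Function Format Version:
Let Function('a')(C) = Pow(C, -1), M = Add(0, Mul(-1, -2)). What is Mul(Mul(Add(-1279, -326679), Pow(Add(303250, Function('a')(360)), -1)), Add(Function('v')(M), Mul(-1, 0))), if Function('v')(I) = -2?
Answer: Rational(236129760, 109170001) ≈ 2.1630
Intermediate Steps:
M = 2 (M = Add(0, 2) = 2)
Mul(Mul(Add(-1279, -326679), Pow(Add(303250, Function('a')(360)), -1)), Add(Function('v')(M), Mul(-1, 0))) = Mul(Mul(Add(-1279, -326679), Pow(Add(303250, Pow(360, -1)), -1)), Add(-2, Mul(-1, 0))) = Mul(Mul(-327958, Pow(Add(303250, Rational(1, 360)), -1)), Add(-2, 0)) = Mul(Mul(-327958, Pow(Rational(109170001, 360), -1)), -2) = Mul(Mul(-327958, Rational(360, 109170001)), -2) = Mul(Rational(-118064880, 109170001), -2) = Rational(236129760, 109170001)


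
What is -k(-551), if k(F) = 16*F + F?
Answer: 9367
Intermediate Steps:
k(F) = 17*F
-k(-551) = -17*(-551) = -1*(-9367) = 9367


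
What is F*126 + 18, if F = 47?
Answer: 5940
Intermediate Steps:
F*126 + 18 = 47*126 + 18 = 5922 + 18 = 5940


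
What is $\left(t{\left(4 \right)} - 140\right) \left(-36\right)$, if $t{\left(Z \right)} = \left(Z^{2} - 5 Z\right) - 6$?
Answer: $5400$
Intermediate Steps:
$t{\left(Z \right)} = -6 + Z^{2} - 5 Z$
$\left(t{\left(4 \right)} - 140\right) \left(-36\right) = \left(\left(-6 + 4^{2} - 20\right) - 140\right) \left(-36\right) = \left(\left(-6 + 16 - 20\right) - 140\right) \left(-36\right) = \left(-10 - 140\right) \left(-36\right) = \left(-150\right) \left(-36\right) = 5400$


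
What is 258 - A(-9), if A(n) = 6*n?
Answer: 312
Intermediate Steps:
258 - A(-9) = 258 - 6*(-9) = 258 - 1*(-54) = 258 + 54 = 312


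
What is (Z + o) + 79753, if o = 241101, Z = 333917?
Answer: 654771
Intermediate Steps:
(Z + o) + 79753 = (333917 + 241101) + 79753 = 575018 + 79753 = 654771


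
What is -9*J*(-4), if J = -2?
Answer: -72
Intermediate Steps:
-9*J*(-4) = -9*(-2)*(-4) = 18*(-4) = -72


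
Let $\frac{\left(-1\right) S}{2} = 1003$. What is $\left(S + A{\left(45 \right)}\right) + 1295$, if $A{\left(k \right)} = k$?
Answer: $-666$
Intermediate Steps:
$S = -2006$ ($S = \left(-2\right) 1003 = -2006$)
$\left(S + A{\left(45 \right)}\right) + 1295 = \left(-2006 + 45\right) + 1295 = -1961 + 1295 = -666$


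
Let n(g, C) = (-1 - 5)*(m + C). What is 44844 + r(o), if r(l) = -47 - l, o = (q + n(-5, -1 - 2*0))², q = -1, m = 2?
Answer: 44748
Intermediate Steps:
n(g, C) = -12 - 6*C (n(g, C) = (-1 - 5)*(2 + C) = -6*(2 + C) = -12 - 6*C)
o = 49 (o = (-1 + (-12 - 6*(-1 - 2*0)))² = (-1 + (-12 - 6*(-1 + 0)))² = (-1 + (-12 - 6*(-1)))² = (-1 + (-12 + 6))² = (-1 - 6)² = (-7)² = 49)
44844 + r(o) = 44844 + (-47 - 1*49) = 44844 + (-47 - 49) = 44844 - 96 = 44748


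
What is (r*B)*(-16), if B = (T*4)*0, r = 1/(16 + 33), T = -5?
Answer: 0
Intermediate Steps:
r = 1/49 ≈ 0.020408
B = 0 (B = -5*4*0 = -20*0 = 0)
(r*B)*(-16) = ((1/49)*0)*(-16) = 0*(-16) = 0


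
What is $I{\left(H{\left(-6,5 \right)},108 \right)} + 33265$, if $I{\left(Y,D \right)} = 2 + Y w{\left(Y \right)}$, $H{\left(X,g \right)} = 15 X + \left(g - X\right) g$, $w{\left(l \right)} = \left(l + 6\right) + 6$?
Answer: $34072$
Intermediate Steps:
$w{\left(l \right)} = 12 + l$ ($w{\left(l \right)} = \left(6 + l\right) + 6 = 12 + l$)
$H{\left(X,g \right)} = 15 X + g \left(g - X\right)$
$I{\left(Y,D \right)} = 2 + Y \left(12 + Y\right)$
$I{\left(H{\left(-6,5 \right)},108 \right)} + 33265 = \left(2 + \left(5^{2} + 15 \left(-6\right) - \left(-6\right) 5\right) \left(12 + \left(5^{2} + 15 \left(-6\right) - \left(-6\right) 5\right)\right)\right) + 33265 = \left(2 + \left(25 - 90 + 30\right) \left(12 + \left(25 - 90 + 30\right)\right)\right) + 33265 = \left(2 - 35 \left(12 - 35\right)\right) + 33265 = \left(2 - -805\right) + 33265 = \left(2 + 805\right) + 33265 = 807 + 33265 = 34072$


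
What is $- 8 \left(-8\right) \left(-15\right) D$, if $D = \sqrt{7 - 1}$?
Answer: $- 960 \sqrt{6} \approx -2351.5$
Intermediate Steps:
$D = \sqrt{6} \approx 2.4495$
$- 8 \left(-8\right) \left(-15\right) D = - 8 \left(-8\right) \left(-15\right) \sqrt{6} = - 8 \cdot 120 \sqrt{6} = - 960 \sqrt{6}$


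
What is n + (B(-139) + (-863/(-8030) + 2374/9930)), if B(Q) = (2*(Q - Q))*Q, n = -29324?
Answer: -233820654679/7973790 ≈ -29324.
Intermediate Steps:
B(Q) = 0 (B(Q) = (2*0)*Q = 0*Q = 0)
n + (B(-139) + (-863/(-8030) + 2374/9930)) = -29324 + (0 + (-863/(-8030) + 2374/9930)) = -29324 + (0 + (-863*(-1/8030) + 2374*(1/9930))) = -29324 + (0 + (863/8030 + 1187/4965)) = -29324 + (0 + 2763281/7973790) = -29324 + 2763281/7973790 = -233820654679/7973790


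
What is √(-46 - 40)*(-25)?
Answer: -25*I*√86 ≈ -231.84*I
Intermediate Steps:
√(-46 - 40)*(-25) = √(-86)*(-25) = (I*√86)*(-25) = -25*I*√86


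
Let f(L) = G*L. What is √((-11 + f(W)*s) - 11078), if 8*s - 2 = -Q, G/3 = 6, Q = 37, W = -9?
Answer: I*√41521/2 ≈ 101.88*I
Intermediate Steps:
G = 18 (G = 3*6 = 18)
f(L) = 18*L
s = -35/8 (s = ¼ + (-1*37)/8 = ¼ + (⅛)*(-37) = ¼ - 37/8 = -35/8 ≈ -4.3750)
√((-11 + f(W)*s) - 11078) = √((-11 + (18*(-9))*(-35/8)) - 11078) = √((-11 - 162*(-35/8)) - 11078) = √((-11 + 2835/4) - 11078) = √(2791/4 - 11078) = √(-41521/4) = I*√41521/2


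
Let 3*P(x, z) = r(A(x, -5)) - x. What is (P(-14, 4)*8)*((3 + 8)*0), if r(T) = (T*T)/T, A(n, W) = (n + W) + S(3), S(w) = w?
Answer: 0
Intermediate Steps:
A(n, W) = 3 + W + n (A(n, W) = (n + W) + 3 = (W + n) + 3 = 3 + W + n)
r(T) = T (r(T) = T²/T = T)
P(x, z) = -⅔ (P(x, z) = ((3 - 5 + x) - x)/3 = ((-2 + x) - x)/3 = (⅓)*(-2) = -⅔)
(P(-14, 4)*8)*((3 + 8)*0) = (-⅔*8)*((3 + 8)*0) = -176*0/3 = -16/3*0 = 0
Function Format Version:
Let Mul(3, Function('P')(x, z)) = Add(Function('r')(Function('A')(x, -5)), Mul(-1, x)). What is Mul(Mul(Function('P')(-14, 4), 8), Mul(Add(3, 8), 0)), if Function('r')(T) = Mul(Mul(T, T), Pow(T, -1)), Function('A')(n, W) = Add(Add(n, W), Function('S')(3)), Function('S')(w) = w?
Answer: 0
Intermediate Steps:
Function('A')(n, W) = Add(3, W, n) (Function('A')(n, W) = Add(Add(n, W), 3) = Add(Add(W, n), 3) = Add(3, W, n))
Function('r')(T) = T (Function('r')(T) = Mul(Pow(T, 2), Pow(T, -1)) = T)
Function('P')(x, z) = Rational(-2, 3) (Function('P')(x, z) = Mul(Rational(1, 3), Add(Add(3, -5, x), Mul(-1, x))) = Mul(Rational(1, 3), Add(Add(-2, x), Mul(-1, x))) = Mul(Rational(1, 3), -2) = Rational(-2, 3))
Mul(Mul(Function('P')(-14, 4), 8), Mul(Add(3, 8), 0)) = Mul(Mul(Rational(-2, 3), 8), Mul(Add(3, 8), 0)) = Mul(Rational(-16, 3), Mul(11, 0)) = Mul(Rational(-16, 3), 0) = 0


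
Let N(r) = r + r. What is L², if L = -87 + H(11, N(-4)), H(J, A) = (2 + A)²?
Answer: 2601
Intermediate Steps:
N(r) = 2*r
L = -51 (L = -87 + (2 + 2*(-4))² = -87 + (2 - 8)² = -87 + (-6)² = -87 + 36 = -51)
L² = (-51)² = 2601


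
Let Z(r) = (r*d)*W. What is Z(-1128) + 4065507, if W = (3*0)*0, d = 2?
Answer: 4065507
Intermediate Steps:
W = 0 (W = 0*0 = 0)
Z(r) = 0 (Z(r) = (r*2)*0 = (2*r)*0 = 0)
Z(-1128) + 4065507 = 0 + 4065507 = 4065507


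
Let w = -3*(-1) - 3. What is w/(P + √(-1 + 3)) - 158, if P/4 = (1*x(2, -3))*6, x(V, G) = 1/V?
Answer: -158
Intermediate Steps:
w = 0 (w = 3 - 3 = 0)
P = 12 (P = 4*((1/2)*6) = 4*((1*(½))*6) = 4*((½)*6) = 4*3 = 12)
w/(P + √(-1 + 3)) - 158 = 0/(12 + √(-1 + 3)) - 158 = 0/(12 + √2) - 158 = 0 - 158 = -158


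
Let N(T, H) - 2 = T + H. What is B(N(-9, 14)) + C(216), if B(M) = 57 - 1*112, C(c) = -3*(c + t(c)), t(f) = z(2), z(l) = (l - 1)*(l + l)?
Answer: -715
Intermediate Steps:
N(T, H) = 2 + H + T (N(T, H) = 2 + (T + H) = 2 + (H + T) = 2 + H + T)
z(l) = 2*l*(-1 + l) (z(l) = (-1 + l)*(2*l) = 2*l*(-1 + l))
t(f) = 4 (t(f) = 2*2*(-1 + 2) = 2*2*1 = 4)
C(c) = -12 - 3*c (C(c) = -3*(c + 4) = -3*(4 + c) = -12 - 3*c)
B(M) = -55 (B(M) = 57 - 112 = -55)
B(N(-9, 14)) + C(216) = -55 + (-12 - 3*216) = -55 + (-12 - 648) = -55 - 660 = -715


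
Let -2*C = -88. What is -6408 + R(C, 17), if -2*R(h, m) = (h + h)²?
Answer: -10280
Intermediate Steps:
C = 44 (C = -½*(-88) = 44)
R(h, m) = -2*h² (R(h, m) = -(h + h)²/2 = -4*h²/2 = -2*h²)
-6408 + R(C, 17) = -6408 - 2*44² = -6408 - 2*1936 = -6408 - 3872 = -10280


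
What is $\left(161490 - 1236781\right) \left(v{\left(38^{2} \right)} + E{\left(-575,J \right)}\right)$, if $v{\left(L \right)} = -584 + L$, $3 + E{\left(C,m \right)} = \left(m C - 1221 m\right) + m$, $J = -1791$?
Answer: $-3457815419282$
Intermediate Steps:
$E{\left(C,m \right)} = -3 - 1220 m + C m$ ($E{\left(C,m \right)} = -3 + \left(\left(m C - 1221 m\right) + m\right) = -3 + \left(\left(C m - 1221 m\right) + m\right) = -3 + \left(\left(- 1221 m + C m\right) + m\right) = -3 + \left(- 1220 m + C m\right) = -3 - 1220 m + C m$)
$\left(161490 - 1236781\right) \left(v{\left(38^{2} \right)} + E{\left(-575,J \right)}\right) = \left(161490 - 1236781\right) \left(\left(-584 + 38^{2}\right) - -3214842\right) = - 1075291 \left(\left(-584 + 1444\right) + \left(-3 + 2185020 + 1029825\right)\right) = - 1075291 \left(860 + 3214842\right) = \left(-1075291\right) 3215702 = -3457815419282$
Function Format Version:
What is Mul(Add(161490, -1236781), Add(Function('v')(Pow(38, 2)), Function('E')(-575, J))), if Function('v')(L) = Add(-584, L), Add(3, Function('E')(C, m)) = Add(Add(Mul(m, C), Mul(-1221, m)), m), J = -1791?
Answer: -3457815419282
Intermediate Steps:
Function('E')(C, m) = Add(-3, Mul(-1220, m), Mul(C, m)) (Function('E')(C, m) = Add(-3, Add(Add(Mul(m, C), Mul(-1221, m)), m)) = Add(-3, Add(Add(Mul(C, m), Mul(-1221, m)), m)) = Add(-3, Add(Add(Mul(-1221, m), Mul(C, m)), m)) = Add(-3, Add(Mul(-1220, m), Mul(C, m))) = Add(-3, Mul(-1220, m), Mul(C, m)))
Mul(Add(161490, -1236781), Add(Function('v')(Pow(38, 2)), Function('E')(-575, J))) = Mul(Add(161490, -1236781), Add(Add(-584, Pow(38, 2)), Add(-3, Mul(-1220, -1791), Mul(-575, -1791)))) = Mul(-1075291, Add(Add(-584, 1444), Add(-3, 2185020, 1029825))) = Mul(-1075291, Add(860, 3214842)) = Mul(-1075291, 3215702) = -3457815419282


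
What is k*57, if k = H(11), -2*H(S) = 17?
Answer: -969/2 ≈ -484.50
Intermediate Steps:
H(S) = -17/2 (H(S) = -½*17 = -17/2)
k = -17/2 ≈ -8.5000
k*57 = -17/2*57 = -969/2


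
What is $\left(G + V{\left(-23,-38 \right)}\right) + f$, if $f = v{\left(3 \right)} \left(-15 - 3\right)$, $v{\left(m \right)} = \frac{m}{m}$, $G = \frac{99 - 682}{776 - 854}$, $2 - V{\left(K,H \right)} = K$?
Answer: $\frac{1129}{78} \approx 14.474$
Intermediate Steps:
$V{\left(K,H \right)} = 2 - K$
$G = \frac{583}{78}$ ($G = - \frac{583}{-78} = \left(-583\right) \left(- \frac{1}{78}\right) = \frac{583}{78} \approx 7.4744$)
$v{\left(m \right)} = 1$
$f = -18$ ($f = 1 \left(-15 - 3\right) = 1 \left(-18\right) = -18$)
$\left(G + V{\left(-23,-38 \right)}\right) + f = \left(\frac{583}{78} + \left(2 - -23\right)\right) - 18 = \left(\frac{583}{78} + \left(2 + 23\right)\right) - 18 = \left(\frac{583}{78} + 25\right) - 18 = \frac{2533}{78} - 18 = \frac{1129}{78}$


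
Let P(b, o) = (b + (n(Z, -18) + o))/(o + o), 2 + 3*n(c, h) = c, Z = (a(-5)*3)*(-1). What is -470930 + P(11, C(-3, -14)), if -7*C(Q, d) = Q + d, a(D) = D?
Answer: -48034487/102 ≈ -4.7093e+5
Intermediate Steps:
C(Q, d) = -Q/7 - d/7 (C(Q, d) = -(Q + d)/7 = -Q/7 - d/7)
Z = 15 (Z = -5*3*(-1) = -15*(-1) = 15)
n(c, h) = -⅔ + c/3
P(b, o) = (13/3 + b + o)/(2*o) (P(b, o) = (b + ((-⅔ + (⅓)*15) + o))/(o + o) = (b + ((-⅔ + 5) + o))/((2*o)) = (b + (13/3 + o))*(1/(2*o)) = (13/3 + b + o)*(1/(2*o)) = (13/3 + b + o)/(2*o))
-470930 + P(11, C(-3, -14)) = -470930 + (13 + 3*11 + 3*(-⅐*(-3) - ⅐*(-14)))/(6*(-⅐*(-3) - ⅐*(-14))) = -470930 + (13 + 33 + 3*(3/7 + 2))/(6*(3/7 + 2)) = -470930 + (13 + 33 + 3*(17/7))/(6*(17/7)) = -470930 + (⅙)*(7/17)*(13 + 33 + 51/7) = -470930 + (⅙)*(7/17)*(373/7) = -470930 + 373/102 = -48034487/102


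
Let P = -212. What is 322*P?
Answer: -68264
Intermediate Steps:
322*P = 322*(-212) = -68264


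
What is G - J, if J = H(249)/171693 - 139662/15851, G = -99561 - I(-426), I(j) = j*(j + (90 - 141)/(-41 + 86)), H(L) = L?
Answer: -1276889629045574/4535842905 ≈ -2.8151e+5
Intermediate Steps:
I(j) = j*(-17/15 + j) (I(j) = j*(j - 51/45) = j*(j - 51*1/45) = j*(j - 17/15) = j*(-17/15 + j))
G = -1407599/5 (G = -99561 - (-426)*(-17 + 15*(-426))/15 = -99561 - (-426)*(-17 - 6390)/15 = -99561 - (-426)*(-6407)/15 = -99561 - 1*909794/5 = -99561 - 909794/5 = -1407599/5 ≈ -2.8152e+5)
J = -7991680289/907168581 (J = 249/171693 - 139662/15851 = 249*(1/171693) - 139662*1/15851 = 83/57231 - 139662/15851 = -7991680289/907168581 ≈ -8.8095)
G - J = -1407599/5 - 1*(-7991680289/907168581) = -1407599/5 + 7991680289/907168581 = -1276889629045574/4535842905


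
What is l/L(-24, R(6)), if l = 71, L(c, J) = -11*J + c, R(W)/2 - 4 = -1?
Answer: -71/90 ≈ -0.78889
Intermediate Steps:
R(W) = 6 (R(W) = 8 + 2*(-1) = 8 - 2 = 6)
L(c, J) = c - 11*J
l/L(-24, R(6)) = 71/(-24 - 11*6) = 71/(-24 - 66) = 71/(-90) = 71*(-1/90) = -71/90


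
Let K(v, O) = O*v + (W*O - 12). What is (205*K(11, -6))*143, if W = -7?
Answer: -1055340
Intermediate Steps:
K(v, O) = -12 - 7*O + O*v (K(v, O) = O*v + (-7*O - 12) = O*v + (-12 - 7*O) = -12 - 7*O + O*v)
(205*K(11, -6))*143 = (205*(-12 - 7*(-6) - 6*11))*143 = (205*(-12 + 42 - 66))*143 = (205*(-36))*143 = -7380*143 = -1055340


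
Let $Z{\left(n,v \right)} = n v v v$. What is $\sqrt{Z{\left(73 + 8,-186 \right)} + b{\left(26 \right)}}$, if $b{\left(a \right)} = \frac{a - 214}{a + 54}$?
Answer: $\frac{i \sqrt{52122333835}}{10} \approx 22830.0 i$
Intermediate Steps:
$Z{\left(n,v \right)} = n v^{3}$ ($Z{\left(n,v \right)} = n v^{2} v = n v^{3}$)
$b{\left(a \right)} = \frac{-214 + a}{54 + a}$
$\sqrt{Z{\left(73 + 8,-186 \right)} + b{\left(26 \right)}} = \sqrt{\left(73 + 8\right) \left(-186\right)^{3} + \frac{-214 + 26}{54 + 26}} = \sqrt{81 \left(-6434856\right) + \frac{1}{80} \left(-188\right)} = \sqrt{-521223336 + \frac{1}{80} \left(-188\right)} = \sqrt{-521223336 - \frac{47}{20}} = \sqrt{- \frac{10424466767}{20}} = \frac{i \sqrt{52122333835}}{10}$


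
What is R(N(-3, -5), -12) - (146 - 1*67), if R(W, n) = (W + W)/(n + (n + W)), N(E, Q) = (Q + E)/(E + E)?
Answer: -1345/17 ≈ -79.118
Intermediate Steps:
N(E, Q) = (E + Q)/(2*E) (N(E, Q) = (E + Q)/((2*E)) = (E + Q)*(1/(2*E)) = (E + Q)/(2*E))
R(W, n) = 2*W/(W + 2*n) (R(W, n) = (2*W)/(n + (W + n)) = (2*W)/(W + 2*n) = 2*W/(W + 2*n))
R(N(-3, -5), -12) - (146 - 1*67) = 2*((½)*(-3 - 5)/(-3))/((½)*(-3 - 5)/(-3) + 2*(-12)) - (146 - 1*67) = 2*((½)*(-⅓)*(-8))/((½)*(-⅓)*(-8) - 24) - (146 - 67) = 2*(4/3)/(4/3 - 24) - 1*79 = 2*(4/3)/(-68/3) - 79 = 2*(4/3)*(-3/68) - 79 = -2/17 - 79 = -1345/17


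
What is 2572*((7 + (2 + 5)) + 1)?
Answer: 38580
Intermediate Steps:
2572*((7 + (2 + 5)) + 1) = 2572*((7 + 7) + 1) = 2572*(14 + 1) = 2572*15 = 38580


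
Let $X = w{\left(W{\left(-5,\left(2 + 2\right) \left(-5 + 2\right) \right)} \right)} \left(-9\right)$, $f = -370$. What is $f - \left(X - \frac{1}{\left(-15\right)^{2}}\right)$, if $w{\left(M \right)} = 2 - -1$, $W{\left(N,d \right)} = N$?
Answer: $- \frac{77174}{225} \approx -343.0$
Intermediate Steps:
$w{\left(M \right)} = 3$ ($w{\left(M \right)} = 2 + 1 = 3$)
$X = -27$ ($X = 3 \left(-9\right) = -27$)
$f - \left(X - \frac{1}{\left(-15\right)^{2}}\right) = -370 - \left(-27 - \frac{1}{\left(-15\right)^{2}}\right) = -370 - \left(-27 - \frac{1}{225}\right) = -370 - - \frac{6076}{225} = -370 + \frac{6076}{225} = - \frac{77174}{225}$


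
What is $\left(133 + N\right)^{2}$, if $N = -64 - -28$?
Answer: $9409$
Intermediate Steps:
$N = -36$ ($N = -64 + 28 = -36$)
$\left(133 + N\right)^{2} = \left(133 - 36\right)^{2} = 97^{2} = 9409$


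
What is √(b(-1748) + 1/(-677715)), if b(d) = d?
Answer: I*√802852242579015/677715 ≈ 41.809*I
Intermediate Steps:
√(b(-1748) + 1/(-677715)) = √(-1748 + 1/(-677715)) = √(-1748 - 1/677715) = √(-1184645821/677715) = I*√802852242579015/677715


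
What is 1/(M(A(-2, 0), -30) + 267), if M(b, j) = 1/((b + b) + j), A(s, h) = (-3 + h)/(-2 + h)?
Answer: 27/7208 ≈ 0.0037458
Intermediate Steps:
A(s, h) = (-3 + h)/(-2 + h)
M(b, j) = 1/(j + 2*b) (M(b, j) = 1/(2*b + j) = 1/(j + 2*b))
1/(M(A(-2, 0), -30) + 267) = 1/(1/(-30 + 2*((-3 + 0)/(-2 + 0))) + 267) = 1/(1/(-30 + 2*(-3/(-2))) + 267) = 1/(1/(-30 + 2*(-1/2*(-3))) + 267) = 1/(1/(-30 + 2*(3/2)) + 267) = 1/(1/(-30 + 3) + 267) = 1/(1/(-27) + 267) = 1/(-1/27 + 267) = 1/(7208/27) = 27/7208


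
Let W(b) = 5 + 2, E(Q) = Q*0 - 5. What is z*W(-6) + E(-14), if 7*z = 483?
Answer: 478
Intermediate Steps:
z = 69 (z = (1/7)*483 = 69)
E(Q) = -5 (E(Q) = 0 - 5 = -5)
W(b) = 7
z*W(-6) + E(-14) = 69*7 - 5 = 483 - 5 = 478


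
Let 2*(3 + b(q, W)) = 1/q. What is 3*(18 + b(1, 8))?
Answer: 93/2 ≈ 46.500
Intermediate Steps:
b(q, W) = -3 + 1/(2*q)
3*(18 + b(1, 8)) = 3*(18 + (-3 + (½)/1)) = 3*(18 + (-3 + (½)*1)) = 3*(18 + (-3 + ½)) = 3*(18 - 5/2) = 3*(31/2) = 93/2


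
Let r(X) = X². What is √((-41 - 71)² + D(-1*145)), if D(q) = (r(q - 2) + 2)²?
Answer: √467047865 ≈ 21611.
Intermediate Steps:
D(q) = (2 + (-2 + q)²)² (D(q) = ((q - 2)² + 2)² = ((-2 + q)² + 2)² = (2 + (-2 + q)²)²)
√((-41 - 71)² + D(-1*145)) = √((-41 - 71)² + (2 + (-2 - 1*145)²)²) = √((-112)² + (2 + (-2 - 145)²)²) = √(12544 + (2 + (-147)²)²) = √(12544 + (2 + 21609)²) = √(12544 + 21611²) = √(12544 + 467035321) = √467047865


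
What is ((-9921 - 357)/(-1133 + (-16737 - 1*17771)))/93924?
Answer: 571/185974738 ≈ 3.0703e-6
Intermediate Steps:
((-9921 - 357)/(-1133 + (-16737 - 1*17771)))/93924 = -10278/(-1133 + (-16737 - 17771))*(1/93924) = -10278/(-1133 - 34508)*(1/93924) = -10278/(-35641)*(1/93924) = -10278*(-1/35641)*(1/93924) = (10278/35641)*(1/93924) = 571/185974738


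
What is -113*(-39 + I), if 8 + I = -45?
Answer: 10396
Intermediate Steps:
I = -53 (I = -8 - 45 = -53)
-113*(-39 + I) = -113*(-39 - 53) = -113*(-92) = 10396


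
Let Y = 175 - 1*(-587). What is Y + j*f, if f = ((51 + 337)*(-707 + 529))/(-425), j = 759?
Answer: 52743426/425 ≈ 1.2410e+5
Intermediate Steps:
Y = 762 (Y = 175 + 587 = 762)
f = 69064/425 (f = (388*(-178))*(-1/425) = -69064*(-1/425) = 69064/425 ≈ 162.50)
Y + j*f = 762 + 759*(69064/425) = 762 + 52419576/425 = 52743426/425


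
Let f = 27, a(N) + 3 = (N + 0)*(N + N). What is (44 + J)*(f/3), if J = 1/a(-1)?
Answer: 387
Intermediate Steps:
a(N) = -3 + 2*N**2 (a(N) = -3 + (N + 0)*(N + N) = -3 + N*(2*N) = -3 + 2*N**2)
J = -1 (J = 1/(-3 + 2*(-1)**2) = 1/(-3 + 2*1) = 1/(-3 + 2) = 1/(-1) = -1)
(44 + J)*(f/3) = (44 - 1)*(27/3) = 43*(27*(1/3)) = 43*9 = 387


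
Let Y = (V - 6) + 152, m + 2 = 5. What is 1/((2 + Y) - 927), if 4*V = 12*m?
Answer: -1/770 ≈ -0.0012987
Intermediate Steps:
m = 3 (m = -2 + 5 = 3)
V = 9 (V = (12*3)/4 = (¼)*36 = 9)
Y = 155 (Y = (9 - 6) + 152 = 3 + 152 = 155)
1/((2 + Y) - 927) = 1/((2 + 155) - 927) = 1/(157 - 927) = 1/(-770) = -1/770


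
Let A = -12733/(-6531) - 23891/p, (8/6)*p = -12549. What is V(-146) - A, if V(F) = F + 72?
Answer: -918955093/11708217 ≈ -78.488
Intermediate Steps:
p = -37647/4 (p = (3/4)*(-12549) = -37647/4 ≈ -9411.8)
V(F) = 72 + F
A = 52547035/11708217 (A = -12733/(-6531) - 23891/(-37647/4) = -12733*(-1/6531) - 23891*(-4/37647) = 1819/933 + 95564/37647 = 52547035/11708217 ≈ 4.4880)
V(-146) - A = (72 - 146) - 1*52547035/11708217 = -74 - 52547035/11708217 = -918955093/11708217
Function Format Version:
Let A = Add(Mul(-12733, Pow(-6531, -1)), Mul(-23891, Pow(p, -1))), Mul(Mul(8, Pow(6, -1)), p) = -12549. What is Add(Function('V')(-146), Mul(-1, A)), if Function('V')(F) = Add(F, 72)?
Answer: Rational(-918955093, 11708217) ≈ -78.488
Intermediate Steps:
p = Rational(-37647, 4) (p = Mul(Rational(3, 4), -12549) = Rational(-37647, 4) ≈ -9411.8)
Function('V')(F) = Add(72, F)
A = Rational(52547035, 11708217) (A = Add(Mul(-12733, Pow(-6531, -1)), Mul(-23891, Pow(Rational(-37647, 4), -1))) = Add(Mul(-12733, Rational(-1, 6531)), Mul(-23891, Rational(-4, 37647))) = Add(Rational(1819, 933), Rational(95564, 37647)) = Rational(52547035, 11708217) ≈ 4.4880)
Add(Function('V')(-146), Mul(-1, A)) = Add(Add(72, -146), Mul(-1, Rational(52547035, 11708217))) = Add(-74, Rational(-52547035, 11708217)) = Rational(-918955093, 11708217)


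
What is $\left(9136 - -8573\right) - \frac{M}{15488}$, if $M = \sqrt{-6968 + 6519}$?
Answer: $17709 - \frac{i \sqrt{449}}{15488} \approx 17709.0 - 0.0013681 i$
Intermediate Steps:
$M = i \sqrt{449}$ ($M = \sqrt{-449} = i \sqrt{449} \approx 21.19 i$)
$\left(9136 - -8573\right) - \frac{M}{15488} = \left(9136 - -8573\right) - \frac{i \sqrt{449}}{15488} = \left(9136 + 8573\right) - i \sqrt{449} \cdot \frac{1}{15488} = 17709 - \frac{i \sqrt{449}}{15488}$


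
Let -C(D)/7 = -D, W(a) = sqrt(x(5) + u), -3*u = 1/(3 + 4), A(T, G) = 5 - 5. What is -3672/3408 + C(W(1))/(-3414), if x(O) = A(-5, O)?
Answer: -153/142 - I*sqrt(21)/10242 ≈ -1.0775 - 0.00044743*I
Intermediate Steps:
A(T, G) = 0
x(O) = 0
u = -1/21 (u = -1/(3*(3 + 4)) = -1/3/7 = -1/3*1/7 = -1/21 ≈ -0.047619)
W(a) = I*sqrt(21)/21 (W(a) = sqrt(0 - 1/21) = sqrt(-1/21) = I*sqrt(21)/21)
C(D) = 7*D (C(D) = -(-7)*D = 7*D)
-3672/3408 + C(W(1))/(-3414) = -3672/3408 + (7*(I*sqrt(21)/21))/(-3414) = -3672*1/3408 + (I*sqrt(21)/3)*(-1/3414) = -153/142 - I*sqrt(21)/10242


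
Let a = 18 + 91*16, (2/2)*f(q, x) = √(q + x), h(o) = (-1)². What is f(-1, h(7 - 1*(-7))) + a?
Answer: 1474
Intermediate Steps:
h(o) = 1
f(q, x) = √(q + x)
a = 1474 (a = 18 + 1456 = 1474)
f(-1, h(7 - 1*(-7))) + a = √(-1 + 1) + 1474 = √0 + 1474 = 0 + 1474 = 1474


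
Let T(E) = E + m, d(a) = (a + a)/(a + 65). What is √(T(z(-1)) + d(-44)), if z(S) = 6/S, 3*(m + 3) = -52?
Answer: I*√13461/21 ≈ 5.5248*I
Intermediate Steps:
d(a) = 2*a/(65 + a) (d(a) = (2*a)/(65 + a) = 2*a/(65 + a))
m = -61/3 (m = -3 + (⅓)*(-52) = -3 - 52/3 = -61/3 ≈ -20.333)
T(E) = -61/3 + E (T(E) = E - 61/3 = -61/3 + E)
√(T(z(-1)) + d(-44)) = √((-61/3 + 6/(-1)) + 2*(-44)/(65 - 44)) = √((-61/3 + 6*(-1)) + 2*(-44)/21) = √((-61/3 - 6) + 2*(-44)*(1/21)) = √(-79/3 - 88/21) = √(-641/21) = I*√13461/21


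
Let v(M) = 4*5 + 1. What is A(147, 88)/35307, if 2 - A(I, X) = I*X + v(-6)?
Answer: -12955/35307 ≈ -0.36692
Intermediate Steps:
v(M) = 21 (v(M) = 20 + 1 = 21)
A(I, X) = -19 - I*X (A(I, X) = 2 - (I*X + 21) = 2 - (21 + I*X) = 2 + (-21 - I*X) = -19 - I*X)
A(147, 88)/35307 = (-19 - 1*147*88)/35307 = (-19 - 12936)*(1/35307) = -12955*1/35307 = -12955/35307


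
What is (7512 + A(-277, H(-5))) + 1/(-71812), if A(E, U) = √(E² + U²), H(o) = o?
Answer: 539451743/71812 + √76754 ≈ 7789.0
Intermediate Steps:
(7512 + A(-277, H(-5))) + 1/(-71812) = (7512 + √((-277)² + (-5)²)) + 1/(-71812) = (7512 + √(76729 + 25)) - 1/71812 = (7512 + √76754) - 1/71812 = 539451743/71812 + √76754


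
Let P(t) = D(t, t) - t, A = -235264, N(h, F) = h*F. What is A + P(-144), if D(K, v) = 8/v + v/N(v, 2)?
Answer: -2116076/9 ≈ -2.3512e+5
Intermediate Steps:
N(h, F) = F*h
D(K, v) = ½ + 8/v (D(K, v) = 8/v + v/((2*v)) = 8/v + v*(1/(2*v)) = 8/v + ½ = ½ + 8/v)
P(t) = -t + (16 + t)/(2*t) (P(t) = (16 + t)/(2*t) - t = -t + (16 + t)/(2*t))
A + P(-144) = -235264 + (½ - 1*(-144) + 8/(-144)) = -235264 + (½ + 144 + 8*(-1/144)) = -235264 + (½ + 144 - 1/18) = -235264 + 1300/9 = -2116076/9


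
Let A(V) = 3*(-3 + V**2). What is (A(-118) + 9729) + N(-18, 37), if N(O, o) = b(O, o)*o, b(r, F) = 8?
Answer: 51788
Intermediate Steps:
N(O, o) = 8*o
A(V) = -9 + 3*V**2
(A(-118) + 9729) + N(-18, 37) = ((-9 + 3*(-118)**2) + 9729) + 8*37 = ((-9 + 3*13924) + 9729) + 296 = ((-9 + 41772) + 9729) + 296 = (41763 + 9729) + 296 = 51492 + 296 = 51788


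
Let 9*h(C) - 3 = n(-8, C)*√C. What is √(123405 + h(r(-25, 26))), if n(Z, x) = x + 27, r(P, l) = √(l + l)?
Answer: √(1110648 + √2*13^(¼)*(27 + 2*√13))/3 ≈ 351.31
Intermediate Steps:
r(P, l) = √2*√l (r(P, l) = √(2*l) = √2*√l)
n(Z, x) = 27 + x
h(C) = ⅓ + √C*(27 + C)/9 (h(C) = ⅓ + ((27 + C)*√C)/9 = ⅓ + (√C*(27 + C))/9 = ⅓ + √C*(27 + C)/9)
√(123405 + h(r(-25, 26))) = √(123405 + (⅓ + √(√2*√26)*(27 + √2*√26)/9)) = √(123405 + (⅓ + √(2*√13)*(27 + 2*√13)/9)) = √(123405 + (⅓ + (√2*13^(¼))*(27 + 2*√13)/9)) = √(123405 + (⅓ + √2*13^(¼)*(27 + 2*√13)/9)) = √(370216/3 + √2*13^(¼)*(27 + 2*√13)/9)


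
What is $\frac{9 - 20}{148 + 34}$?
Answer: $- \frac{11}{182} \approx -0.06044$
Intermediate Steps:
$\frac{9 - 20}{148 + 34} = \frac{1}{182} \left(-11\right) = - \frac{11}{182}$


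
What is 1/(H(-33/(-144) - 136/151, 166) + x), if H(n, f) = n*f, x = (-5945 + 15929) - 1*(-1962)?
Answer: 3624/42888343 ≈ 8.4498e-5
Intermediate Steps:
x = 11946 (x = 9984 + 1962 = 11946)
H(n, f) = f*n
1/(H(-33/(-144) - 136/151, 166) + x) = 1/(166*(-33/(-144) - 136/151) + 11946) = 1/(166*(-33*(-1/144) - 136*1/151) + 11946) = 1/(166*(11/48 - 136/151) + 11946) = 1/(166*(-4867/7248) + 11946) = 1/(-403961/3624 + 11946) = 1/(42888343/3624) = 3624/42888343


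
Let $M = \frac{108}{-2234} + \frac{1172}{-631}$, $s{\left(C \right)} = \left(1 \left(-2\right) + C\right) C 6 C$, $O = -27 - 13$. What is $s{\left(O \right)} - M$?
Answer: $- \frac{284184903202}{704827} \approx -4.032 \cdot 10^{5}$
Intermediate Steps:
$O = -40$
$s{\left(C \right)} = 6 C^{2} \left(-2 + C\right)$ ($s{\left(C \right)} = \left(-2 + C\right) C 6 C = C \left(-2 + C\right) 6 C = 6 C^{2} \left(-2 + C\right)$)
$M = - \frac{1343198}{704827}$ ($M = 108 \left(- \frac{1}{2234}\right) + 1172 \left(- \frac{1}{631}\right) = - \frac{54}{1117} - \frac{1172}{631} = - \frac{1343198}{704827} \approx -1.9057$)
$s{\left(O \right)} - M = 6 \left(-40\right)^{2} \left(-2 - 40\right) - - \frac{1343198}{704827} = 6 \cdot 1600 \left(-42\right) + \frac{1343198}{704827} = -403200 + \frac{1343198}{704827} = - \frac{284184903202}{704827}$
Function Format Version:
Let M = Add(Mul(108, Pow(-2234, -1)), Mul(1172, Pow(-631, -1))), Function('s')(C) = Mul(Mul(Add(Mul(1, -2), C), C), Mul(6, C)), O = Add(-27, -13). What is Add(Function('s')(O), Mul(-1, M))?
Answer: Rational(-284184903202, 704827) ≈ -4.0320e+5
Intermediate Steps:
O = -40
Function('s')(C) = Mul(6, Pow(C, 2), Add(-2, C)) (Function('s')(C) = Mul(Mul(Add(-2, C), C), Mul(6, C)) = Mul(Mul(C, Add(-2, C)), Mul(6, C)) = Mul(6, Pow(C, 2), Add(-2, C)))
M = Rational(-1343198, 704827) (M = Add(Mul(108, Rational(-1, 2234)), Mul(1172, Rational(-1, 631))) = Add(Rational(-54, 1117), Rational(-1172, 631)) = Rational(-1343198, 704827) ≈ -1.9057)
Add(Function('s')(O), Mul(-1, M)) = Add(Mul(6, Pow(-40, 2), Add(-2, -40)), Mul(-1, Rational(-1343198, 704827))) = Add(Mul(6, 1600, -42), Rational(1343198, 704827)) = Add(-403200, Rational(1343198, 704827)) = Rational(-284184903202, 704827)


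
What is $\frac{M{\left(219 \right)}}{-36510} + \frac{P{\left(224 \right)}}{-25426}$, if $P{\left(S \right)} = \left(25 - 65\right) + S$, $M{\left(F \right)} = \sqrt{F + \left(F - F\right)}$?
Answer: $- \frac{92}{12713} - \frac{\sqrt{219}}{36510} \approx -0.007642$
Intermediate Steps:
$M{\left(F \right)} = \sqrt{F}$ ($M{\left(F \right)} = \sqrt{F + 0} = \sqrt{F}$)
$P{\left(S \right)} = -40 + S$
$\frac{M{\left(219 \right)}}{-36510} + \frac{P{\left(224 \right)}}{-25426} = \frac{\sqrt{219}}{-36510} + \frac{-40 + 224}{-25426} = \sqrt{219} \left(- \frac{1}{36510}\right) + 184 \left(- \frac{1}{25426}\right) = - \frac{\sqrt{219}}{36510} - \frac{92}{12713} = - \frac{92}{12713} - \frac{\sqrt{219}}{36510}$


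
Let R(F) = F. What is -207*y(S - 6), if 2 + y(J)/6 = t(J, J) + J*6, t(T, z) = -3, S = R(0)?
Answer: 50922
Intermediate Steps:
S = 0
y(J) = -30 + 36*J (y(J) = -12 + 6*(-3 + J*6) = -12 + 6*(-3 + 6*J) = -12 + (-18 + 36*J) = -30 + 36*J)
-207*y(S - 6) = -207*(-30 + 36*(0 - 6)) = -207*(-30 + 36*(-6)) = -207*(-30 - 216) = -207*(-246) = 50922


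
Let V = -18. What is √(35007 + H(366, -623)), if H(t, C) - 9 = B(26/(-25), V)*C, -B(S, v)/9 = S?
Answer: √729618/5 ≈ 170.84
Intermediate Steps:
B(S, v) = -9*S
H(t, C) = 9 + 234*C/25 (H(t, C) = 9 + (-234/(-25))*C = 9 + (-234*(-1)/25)*C = 9 + (-9*(-26/25))*C = 9 + 234*C/25)
√(35007 + H(366, -623)) = √(35007 + (9 + (234/25)*(-623))) = √(35007 + (9 - 145782/25)) = √(35007 - 145557/25) = √(729618/25) = √729618/5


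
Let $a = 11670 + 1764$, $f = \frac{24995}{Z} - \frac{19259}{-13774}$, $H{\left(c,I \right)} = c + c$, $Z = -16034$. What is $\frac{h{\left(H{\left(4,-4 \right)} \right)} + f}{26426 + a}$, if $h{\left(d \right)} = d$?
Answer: $\frac{432834051}{2200793328940} \approx 0.00019667$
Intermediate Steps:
$H{\left(c,I \right)} = 2 c$
$f = - \frac{8870581}{55213079}$ ($f = \frac{24995}{-16034} - \frac{19259}{-13774} = 24995 \left(- \frac{1}{16034}\right) - - \frac{19259}{13774} = - \frac{24995}{16034} + \frac{19259}{13774} = - \frac{8870581}{55213079} \approx -0.16066$)
$a = 13434$
$\frac{h{\left(H{\left(4,-4 \right)} \right)} + f}{26426 + a} = \frac{2 \cdot 4 - \frac{8870581}{55213079}}{26426 + 13434} = \frac{8 - \frac{8870581}{55213079}}{39860} = \frac{432834051}{55213079} \cdot \frac{1}{39860} = \frac{432834051}{2200793328940}$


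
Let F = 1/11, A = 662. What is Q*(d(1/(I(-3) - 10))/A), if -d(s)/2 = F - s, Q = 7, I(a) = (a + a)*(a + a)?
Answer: -105/94666 ≈ -0.0011092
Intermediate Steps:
I(a) = 4*a**2 (I(a) = (2*a)*(2*a) = 4*a**2)
F = 1/11 ≈ 0.090909
d(s) = -2/11 + 2*s (d(s) = -2*(1/11 - s) = -2/11 + 2*s)
Q*(d(1/(I(-3) - 10))/A) = 7*((-2/11 + 2/(4*(-3)**2 - 10))/662) = 7*((-2/11 + 2/(4*9 - 10))*(1/662)) = 7*((-2/11 + 2/(36 - 10))*(1/662)) = 7*((-2/11 + 2/26)*(1/662)) = 7*((-2/11 + 2*(1/26))*(1/662)) = 7*((-2/11 + 1/13)*(1/662)) = 7*(-15/143*1/662) = 7*(-15/94666) = -105/94666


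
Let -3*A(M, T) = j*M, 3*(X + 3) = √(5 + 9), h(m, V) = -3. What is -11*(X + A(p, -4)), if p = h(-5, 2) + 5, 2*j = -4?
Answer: 55/3 - 11*√14/3 ≈ 4.6139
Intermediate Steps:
j = -2 (j = (½)*(-4) = -2)
p = 2 (p = -3 + 5 = 2)
X = -3 + √14/3 (X = -3 + √(5 + 9)/3 = -3 + √14/3 ≈ -1.7528)
A(M, T) = 2*M/3 (A(M, T) = -(-2)*M/3 = 2*M/3)
-11*(X + A(p, -4)) = -11*((-3 + √14/3) + (⅔)*2) = -11*((-3 + √14/3) + 4/3) = -11*(-5/3 + √14/3) = 55/3 - 11*√14/3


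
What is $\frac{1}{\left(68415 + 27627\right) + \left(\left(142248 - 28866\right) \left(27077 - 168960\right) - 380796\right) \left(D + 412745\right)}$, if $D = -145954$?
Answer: $- \frac{1}{4291962622085640} \approx -2.3299 \cdot 10^{-16}$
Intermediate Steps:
$\frac{1}{\left(68415 + 27627\right) + \left(\left(142248 - 28866\right) \left(27077 - 168960\right) - 380796\right) \left(D + 412745\right)} = \frac{1}{\left(68415 + 27627\right) + \left(\left(142248 - 28866\right) \left(27077 - 168960\right) - 380796\right) \left(-145954 + 412745\right)} = \frac{1}{96042 + \left(113382 \left(-141883\right) - 380796\right) 266791} = \frac{1}{96042 + \left(-16086978306 - 380796\right) 266791} = \frac{1}{96042 - 4291962622181682} = \frac{1}{-4291962622085640} = - \frac{1}{4291962622085640}$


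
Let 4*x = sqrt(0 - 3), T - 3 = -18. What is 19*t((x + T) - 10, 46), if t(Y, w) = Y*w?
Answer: -21850 + 437*I*sqrt(3)/2 ≈ -21850.0 + 378.45*I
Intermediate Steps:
T = -15 (T = 3 - 18 = -15)
x = I*sqrt(3)/4 (x = sqrt(0 - 3)/4 = sqrt(-3)/4 = (I*sqrt(3))/4 = I*sqrt(3)/4 ≈ 0.43301*I)
19*t((x + T) - 10, 46) = 19*(((I*sqrt(3)/4 - 15) - 10)*46) = 19*(((-15 + I*sqrt(3)/4) - 10)*46) = 19*((-25 + I*sqrt(3)/4)*46) = 19*(-1150 + 23*I*sqrt(3)/2) = -21850 + 437*I*sqrt(3)/2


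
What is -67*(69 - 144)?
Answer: 5025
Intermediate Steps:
-67*(69 - 144) = -67*(-75) = 5025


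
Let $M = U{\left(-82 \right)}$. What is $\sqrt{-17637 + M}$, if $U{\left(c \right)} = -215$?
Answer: $2 i \sqrt{4463} \approx 133.61 i$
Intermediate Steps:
$M = -215$
$\sqrt{-17637 + M} = \sqrt{-17637 - 215} = \sqrt{-17852} = 2 i \sqrt{4463}$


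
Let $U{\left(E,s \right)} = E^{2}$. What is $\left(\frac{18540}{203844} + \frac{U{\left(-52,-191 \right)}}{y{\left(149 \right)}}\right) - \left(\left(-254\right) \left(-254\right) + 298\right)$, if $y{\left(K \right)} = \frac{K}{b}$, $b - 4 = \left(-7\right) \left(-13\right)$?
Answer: $- \frac{159684466517}{2531063} \approx -63090.0$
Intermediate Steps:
$b = 95$ ($b = 4 - -91 = 4 + 91 = 95$)
$y{\left(K \right)} = \frac{K}{95}$
$\left(\frac{18540}{203844} + \frac{U{\left(-52,-191 \right)}}{y{\left(149 \right)}}\right) - \left(\left(-254\right) \left(-254\right) + 298\right) = \left(\frac{18540}{203844} + \frac{\left(-52\right)^{2}}{\frac{1}{95} \cdot 149}\right) - \left(\left(-254\right) \left(-254\right) + 298\right) = \left(18540 \cdot \frac{1}{203844} + \frac{2704}{\frac{149}{95}}\right) - \left(64516 + 298\right) = \left(\frac{1545}{16987} + 2704 \cdot \frac{95}{149}\right) - 64814 = \left(\frac{1545}{16987} + \frac{256880}{149}\right) - 64814 = \frac{4363850765}{2531063} - 64814 = - \frac{159684466517}{2531063}$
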